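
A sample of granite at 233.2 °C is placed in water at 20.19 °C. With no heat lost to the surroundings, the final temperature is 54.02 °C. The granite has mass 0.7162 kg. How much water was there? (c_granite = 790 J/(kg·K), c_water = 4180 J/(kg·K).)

Conservation of energy gives ΣQ = 0:
0.7162·790·(54.02 − 233.2) + m·4180·(54.02 − 20.19) = 0
141409 m = 101380
m = 101380/141409 ≈ 0.7169 kg

m ≈ 0.717 kg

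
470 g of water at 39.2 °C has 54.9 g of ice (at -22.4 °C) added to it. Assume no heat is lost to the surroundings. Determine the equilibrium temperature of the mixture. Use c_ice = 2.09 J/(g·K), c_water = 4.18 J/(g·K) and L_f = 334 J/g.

T_f ≈ 25.6 °C

Sum of m c ΔT and latent-heat terms is zero:
ice -22.4→0 °C: 54.9·2.09·22.4 = 2570.2
  melt ice: 54.9·334 = 18337
  meltwater 0→T: 54.9·4.18·T = 229.48 T
  water: 1964.6(T − 39.2)
2194.1 T = 77012 − 20907 = 56106
T ≈ 25.57 °C. Since T > 0 °C, the all-ice-melts assumption holds.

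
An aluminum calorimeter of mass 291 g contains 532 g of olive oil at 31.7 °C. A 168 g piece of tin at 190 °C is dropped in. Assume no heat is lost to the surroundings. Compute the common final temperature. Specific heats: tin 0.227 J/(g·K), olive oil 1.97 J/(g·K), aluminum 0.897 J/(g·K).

Let T be the final temperature. ΣQ_i = 0:
168×0.227×(T − 190) + 532×1.97×(T − 31.7) + 291×0.897×(T − 31.7) = 0
1347.2 T = 48743
T = 48743/1347.2 ≈ 36.18 °C

T_f ≈ 36.2 °C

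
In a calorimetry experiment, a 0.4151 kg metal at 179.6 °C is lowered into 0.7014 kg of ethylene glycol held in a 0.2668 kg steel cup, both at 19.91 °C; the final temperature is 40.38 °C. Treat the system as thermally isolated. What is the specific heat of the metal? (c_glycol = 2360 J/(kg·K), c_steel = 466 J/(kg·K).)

c ≈ 630 J/(kg·K)

Energy conservation, ΣQ = 0:
0.4151×c×(40.38 − 179.6) + 0.7014×2360×(40.38 − 19.91) + 0.2668×466×(40.38 − 19.91) = 0
-57.79 c = -36429
c = -36429/-57.79 ≈ 630.4 J/(kg·K)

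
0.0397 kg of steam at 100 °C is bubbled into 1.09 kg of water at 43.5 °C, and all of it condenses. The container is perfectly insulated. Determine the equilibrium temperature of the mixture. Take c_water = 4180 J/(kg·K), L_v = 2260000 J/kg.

T_f ≈ 64.5 °C

Sum of m c ΔT and latent-heat terms is zero:
latent heat released on condensation: 0.0397·2260000 = 89722; condensed water 100 °C→T: 165.95(T − 100); water warms: 1.09·4180·(T − 43.5) = 4556.2(T − 43.5)
4722.1 T = 89722 + 16595 + 198195 = 304511
T ≈ 64.49 °C, under the boiling point, so the assumption holds.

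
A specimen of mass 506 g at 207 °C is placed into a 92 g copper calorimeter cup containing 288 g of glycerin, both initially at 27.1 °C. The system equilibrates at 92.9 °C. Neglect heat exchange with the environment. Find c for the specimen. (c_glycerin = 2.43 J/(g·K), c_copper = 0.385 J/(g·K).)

Let T be the final temperature. ΣQ_i = 0:
506×c×(92.9 − 207) + 288×2.43×(92.9 − 27.1) + 92×0.385×(92.9 − 27.1) = 0
-57735 c = -48380
c = -48380/-57735 ≈ 0.838 J/(g·K)

c ≈ 0.838 J/(g·K)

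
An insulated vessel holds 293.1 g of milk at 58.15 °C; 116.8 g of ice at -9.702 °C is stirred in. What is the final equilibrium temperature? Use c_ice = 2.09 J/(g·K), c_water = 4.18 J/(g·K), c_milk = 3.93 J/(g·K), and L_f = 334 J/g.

T_f ≈ 15.6 °C

Energy balance with sensible and latent terms:
ice -9.702→0 °C: 116.8·2.09·9.702 = 2368.4
  melt ice: 116.8·334 = 39011
  warm the meltwater: 488.22 T
  milk: 1151.9(T − 58.15)
1640.1 T = 66982 − 41380 = 25602
T ≈ 15.61 °C (positive, so assuming full melt was valid).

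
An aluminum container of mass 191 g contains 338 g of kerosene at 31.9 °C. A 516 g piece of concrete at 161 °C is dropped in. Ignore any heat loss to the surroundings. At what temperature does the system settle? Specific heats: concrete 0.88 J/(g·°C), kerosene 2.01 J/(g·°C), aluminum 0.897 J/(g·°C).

T_f ≈ 76.8 °C

T_f is the heat-capacity-weighted average of the initial temperatures:
T_f = (454.08*161 + 679.38*31.9 + 171.33*31.9) / (454.08 + 679.38 + 171.33)
    = 100244 / 1304.8 ≈ 76.83 °C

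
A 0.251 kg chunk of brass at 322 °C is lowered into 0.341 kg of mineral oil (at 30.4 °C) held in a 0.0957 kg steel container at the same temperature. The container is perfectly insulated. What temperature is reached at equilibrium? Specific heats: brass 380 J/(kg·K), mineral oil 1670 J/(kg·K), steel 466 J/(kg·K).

Let T be the final temperature. ΣQ_i = 0:
0.251*380*(T − 322) + 0.341*1670*(T − 30.4) + 0.0957*466*(T − 30.4) = 0
709.45 T = 49380
T ≈ 69.60 °C

T_f ≈ 69.6 °C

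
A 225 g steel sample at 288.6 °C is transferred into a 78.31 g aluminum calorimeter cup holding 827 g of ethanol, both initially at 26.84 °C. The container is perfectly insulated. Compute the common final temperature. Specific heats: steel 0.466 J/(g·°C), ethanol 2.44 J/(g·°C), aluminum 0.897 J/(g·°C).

Energy conservation, ΣQ = 0:
225·0.466·(T − 288.6) + 827·2.44·(T − 26.84) + 78.31·0.897·(T − 26.84) = 0
104.85(T − 288.6) + 2017.9(T − 26.84) + 70.24(T − 26.84) = 0
(104.85 + 2017.9 + 70.24) T = 104.85·288.6 + 2017.9·26.84 + 70.24·26.84
T = 86305/2193 ≈ 39.36 °C

T_f ≈ 39.4 °C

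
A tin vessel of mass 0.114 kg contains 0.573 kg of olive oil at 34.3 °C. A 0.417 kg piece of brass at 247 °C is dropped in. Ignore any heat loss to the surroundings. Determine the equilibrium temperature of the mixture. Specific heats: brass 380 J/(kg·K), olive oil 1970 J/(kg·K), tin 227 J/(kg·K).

Net heat exchanged in the isolated system is zero:
0.417·380·(T − 247) + 0.573·1970·(T − 34.3) + 0.114·227·(T − 34.3) = 0
158.46(T − 247) + 1128.8(T − 34.3) + 25.88(T − 34.3) = 0
1313.1 T = 78745
T ≈ 59.97 °C

T_f ≈ 60.0 °C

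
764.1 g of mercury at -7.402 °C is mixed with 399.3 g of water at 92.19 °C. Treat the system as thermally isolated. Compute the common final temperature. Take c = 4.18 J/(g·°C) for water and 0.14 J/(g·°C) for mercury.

T_f ≈ 86.2 °C

Set heat shed by the hot body equal to heat absorbed by the cold body:
399.3*4.18*(92.19 − T) = 764.1*0.14*(T − (-7.402))
1669.1(92.19 − T) = 106.97(T − (-7.402))
1776 T = 153080  ⇒  T ≈ 86.19 °C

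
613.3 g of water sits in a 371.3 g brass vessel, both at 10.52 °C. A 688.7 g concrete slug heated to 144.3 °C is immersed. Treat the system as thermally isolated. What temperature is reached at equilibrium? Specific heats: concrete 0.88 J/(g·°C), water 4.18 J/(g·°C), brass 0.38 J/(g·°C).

With ΣQ=0 the equilibrium temperature is the m·c-weighted mean:
T_f = (606.06·144.3 + 2563.6·10.52 + 141.09·10.52) / (606.06 + 2563.6 + 141.09)
    = 115907 / 3310.7 ≈ 35.01 °C

T_f ≈ 35.0 °C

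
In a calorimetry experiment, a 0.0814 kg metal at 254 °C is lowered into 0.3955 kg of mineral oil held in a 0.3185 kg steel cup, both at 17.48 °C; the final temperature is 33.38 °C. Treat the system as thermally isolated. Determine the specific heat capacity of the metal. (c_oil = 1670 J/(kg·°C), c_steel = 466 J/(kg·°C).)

c ≈ 716 J/(kg·°C)

Heat gained plus heat lost sum to zero:
0.0814·c·(33.38 − 254) + 0.3955·1670·(33.38 − 17.48) + 0.3185·466·(33.38 − 17.48) = 0
-17.96 c = -12862
c = -12862/-17.96 ≈ 716.2 J/(kg·°C)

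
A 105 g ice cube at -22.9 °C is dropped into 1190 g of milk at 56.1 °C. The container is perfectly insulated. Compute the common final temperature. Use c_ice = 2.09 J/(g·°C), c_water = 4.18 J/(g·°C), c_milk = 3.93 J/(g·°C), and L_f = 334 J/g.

T_f ≈ 43.4 °C

Taking heat into each body as positive, Σ m c ΔT = 0:
warm ice to 0 °C: 105·2.09·(0 − (-22.9)) = 5025.4
  melt ice: 105·334 = 35070
  warm the meltwater: 438.9 T
  milk: 4676.7(T − 56.1)
5115.6 T = 262363 − 40095 = 222267
T ≈ 43.45 °C. Since T > 0 °C, the all-ice-melts assumption holds.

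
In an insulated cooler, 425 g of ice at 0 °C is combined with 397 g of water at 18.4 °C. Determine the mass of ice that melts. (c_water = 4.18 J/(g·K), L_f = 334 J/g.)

Heat available from the water dropping to 0 °C: 397·4.18·18.4 = 30534 J.
Melting all 425 g of ice would need 425·334 = 141950 J.
Since 30534 < 141950 J, not all the ice melts; equilibrium is at 0 °C.
m_melt = 30534 / L_f = 91.42 g.

m_melted ≈ 91.4 g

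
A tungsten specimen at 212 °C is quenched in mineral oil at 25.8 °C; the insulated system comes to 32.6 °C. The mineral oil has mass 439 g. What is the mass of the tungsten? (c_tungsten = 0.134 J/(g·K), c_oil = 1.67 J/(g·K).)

Heat lost by the tungsten = heat gained by the oil:
m×0.134×(212 − 32.6) = 439×1.67×(32.6 − 25.8)
24.04 m = 4985.3  ⇒  m ≈ 207.4 g

m ≈ 207 g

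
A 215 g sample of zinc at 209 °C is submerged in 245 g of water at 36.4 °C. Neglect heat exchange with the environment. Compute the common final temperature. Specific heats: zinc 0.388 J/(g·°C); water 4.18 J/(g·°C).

T_f = Σ m_i c_i T_i / Σ m_i c_i:
T_f = (83.42×209 + 1024.1×36.4) / (83.42 + 1024.1)
    = 54712 / 1107.5 ≈ 49.40 °C

T_f ≈ 49.4 °C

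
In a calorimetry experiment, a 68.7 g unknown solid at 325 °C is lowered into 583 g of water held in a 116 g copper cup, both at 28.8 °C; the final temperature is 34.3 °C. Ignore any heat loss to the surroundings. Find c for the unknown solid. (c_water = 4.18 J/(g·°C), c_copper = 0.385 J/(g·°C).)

c ≈ 0.683 J/(g·°C)

Energy conservation, ΣQ = 0:
68.7×c×(34.3 − 325) + 583×4.18×(34.3 − 28.8) + 116×0.385×(34.3 − 28.8) = 0
-19971 c = -13649
c = -13649/-19971 ≈ 0.6834 J/(g·°C)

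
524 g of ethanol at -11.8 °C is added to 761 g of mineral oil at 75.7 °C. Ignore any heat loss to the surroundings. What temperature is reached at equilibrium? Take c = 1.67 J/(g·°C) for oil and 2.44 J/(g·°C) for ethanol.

T_f ≈ 31.8 °C

Let T be the final temperature. ΣQ_i = 0:
761·1.67·(T − 75.7) + 524·2.44·(T − (-11.8)) = 0
1270.9(T − 75.7) + 1278.6(T − (-11.8)) = 0
(1270.9 + 1278.6) T = 1270.9·75.7 + 1278.6·(-11.8)
T ≈ 31.82 °C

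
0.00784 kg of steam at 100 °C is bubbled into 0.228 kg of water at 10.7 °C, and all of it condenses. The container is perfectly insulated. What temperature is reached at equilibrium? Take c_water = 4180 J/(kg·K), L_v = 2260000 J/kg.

T_f ≈ 31.6 °C

Let T be the final temperature. ΣQ_i = 0:
condense steam: −0.00784·2260000 = −17718
  condensate cools 100→T: 0.00784·4180·(T − 100) = 32.77(T − 100)
  original water: 953.04(T − 10.7)
985.81 T = 17718 + 3277.1 + 10198 = 31193
T ≈ 31.64 °C (< 100 °C, so full condensation is consistent).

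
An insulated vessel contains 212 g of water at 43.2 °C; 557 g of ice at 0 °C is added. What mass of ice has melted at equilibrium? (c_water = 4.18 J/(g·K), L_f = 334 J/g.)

m_melted ≈ 115 g

Water can give up m c ΔT = 212×4.18×43.2 = 38282 J before reaching 0 °C.
Melting all 557 g of ice would need 557×334 = 186038 J.
That's not enough to melt it all — equilibrium is at 0 °C with ice remaining.
m_melt = 38282 / L_f = 114.6 g.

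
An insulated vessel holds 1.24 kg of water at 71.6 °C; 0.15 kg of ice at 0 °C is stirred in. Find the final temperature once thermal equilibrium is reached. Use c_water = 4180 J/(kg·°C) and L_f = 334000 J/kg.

Sum of m c ΔT and latent-heat terms is zero:
melt ice: 0.15·334000 = 50100; meltwater 0→T: 0.15·4180·T = 627 T; water: 5183.2(T − 71.6)
5810.2 T = 371117 − 50100 = 321017
T ≈ 55.25 °C (positive, so assuming full melt was valid).

T_f ≈ 55.3 °C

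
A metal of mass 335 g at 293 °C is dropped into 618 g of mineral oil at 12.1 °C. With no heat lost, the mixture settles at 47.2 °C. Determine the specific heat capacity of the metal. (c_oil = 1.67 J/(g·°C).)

m_s c (T_s − T_f) = m_oil c_oil (T_f − T_0):
335·c·(293 − 47.2) = 618·1.67·(47.2 − 12.1)
82343 c = 36225  ⇒  c ≈ 0.4399 J/(g·°C)

c ≈ 0.44 J/(g·°C)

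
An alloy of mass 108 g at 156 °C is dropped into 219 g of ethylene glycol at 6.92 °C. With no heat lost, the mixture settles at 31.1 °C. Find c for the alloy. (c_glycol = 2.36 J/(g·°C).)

m_s c (T_s − T_f) = m_glycol c_glycol (T_f − T_0):
108×c×(156 − 31.1) = 219×2.36×(31.1 − 6.92)
13489 c = 12497  ⇒  c ≈ 0.9265 J/(g·°C)

c ≈ 0.926 J/(g·°C)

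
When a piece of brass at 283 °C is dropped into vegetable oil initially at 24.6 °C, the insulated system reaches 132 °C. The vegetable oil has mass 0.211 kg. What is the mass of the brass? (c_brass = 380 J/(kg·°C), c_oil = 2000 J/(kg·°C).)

Heat lost by the brass = heat gained by the oil:
m·380·(283 − 132) = 0.211·2000·(132 − 24.6)
57380 m = 45323  ⇒  m ≈ 0.7899 kg

m ≈ 0.79 kg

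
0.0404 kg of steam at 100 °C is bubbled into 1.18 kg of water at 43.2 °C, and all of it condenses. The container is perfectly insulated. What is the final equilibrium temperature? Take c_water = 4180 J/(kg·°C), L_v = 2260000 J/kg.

T_f ≈ 63.0 °C

Energy conservation, ΣQ = 0:
condense steam: −0.0404·2260000 = −91304
  condensate cools 100→T: 0.0404·4180·(T − 100) = 168.87(T − 100)
  water warms: 1.18·4180·(T − 43.2) = 4932.4(T − 43.2)
5101.3 T = 91304 + 16887 + 213080 = 321271
T ≈ 62.98 °C, under the boiling point, so the assumption holds.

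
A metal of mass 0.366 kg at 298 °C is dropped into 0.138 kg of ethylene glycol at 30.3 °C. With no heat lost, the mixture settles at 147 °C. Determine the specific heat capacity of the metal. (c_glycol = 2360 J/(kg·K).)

Conservation of energy gives ΣQ = 0:
0.366·c·(147 − 298) + 0.138·2360·(147 − 30.3) = 0
-55.27 c = -38007
c = -38007/-55.27 ≈ 687.7 J/(kg·K)

c ≈ 688 J/(kg·K)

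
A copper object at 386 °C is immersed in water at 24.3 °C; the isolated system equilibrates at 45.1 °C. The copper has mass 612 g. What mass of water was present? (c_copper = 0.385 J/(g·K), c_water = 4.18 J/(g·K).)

|Q_copper| = |Q_water|:
612·0.385·(386 − 45.1) = m·4.18·(45.1 − 24.3)
86.94 m = 80323  ⇒  m ≈ 923.8 g

m ≈ 924 g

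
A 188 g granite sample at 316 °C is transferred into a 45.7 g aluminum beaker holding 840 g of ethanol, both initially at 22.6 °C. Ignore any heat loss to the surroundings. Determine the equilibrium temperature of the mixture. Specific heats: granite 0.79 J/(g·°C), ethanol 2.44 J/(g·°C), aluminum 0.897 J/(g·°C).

With ΣQ=0 the equilibrium temperature is the m·c-weighted mean:
T_f = (148.52×316 + 2049.6×22.6 + 40.99×22.6) / (148.52 + 2049.6 + 40.99)
    = 94180 / 2239.1 ≈ 42.06 °C

T_f ≈ 42.1 °C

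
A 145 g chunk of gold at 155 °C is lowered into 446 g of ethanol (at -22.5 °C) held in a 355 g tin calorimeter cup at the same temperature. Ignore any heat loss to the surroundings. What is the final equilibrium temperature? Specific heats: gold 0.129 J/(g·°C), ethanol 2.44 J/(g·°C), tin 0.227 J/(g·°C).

T_f ≈ -19.7 °C

Setting the total heat transfer to zero:
145·0.129·(T − 155) + 446·2.44·(T − (-22.5)) + 355·0.227·(T − (-22.5)) = 0
1187.5 T = -23399
T = -23399/1187.5 ≈ -19.70 °C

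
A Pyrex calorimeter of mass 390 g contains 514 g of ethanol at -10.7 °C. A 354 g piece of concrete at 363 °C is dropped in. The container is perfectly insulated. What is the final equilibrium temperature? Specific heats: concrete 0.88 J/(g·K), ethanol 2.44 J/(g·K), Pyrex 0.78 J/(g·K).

T_f ≈ 51.6 °C

Energy conservation, ΣQ = 0:
354×0.88×(T − 363) + 514×2.44×(T − (-10.7)) + 390×0.78×(T − (-10.7)) = 0
311.52(T − 363) + 1254.2(T − (-10.7)) + 304.2(T − (-10.7)) = 0
1869.9 T = 96407
T ≈ 51.56 °C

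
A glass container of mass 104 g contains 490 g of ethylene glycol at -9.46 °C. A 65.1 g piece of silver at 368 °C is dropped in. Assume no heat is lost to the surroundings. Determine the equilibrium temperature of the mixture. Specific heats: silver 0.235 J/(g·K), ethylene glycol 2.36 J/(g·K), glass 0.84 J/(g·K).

T_f ≈ -4.9 °C

T_f = Σ m_i c_i T_i / Σ m_i c_i:
T_f = (15.3*368 + 1156.4*(-9.46) + 87.36*(-9.46)) / (15.3 + 1156.4 + 87.36)
    = -6136.1 / 1259.1 ≈ -4.87 °C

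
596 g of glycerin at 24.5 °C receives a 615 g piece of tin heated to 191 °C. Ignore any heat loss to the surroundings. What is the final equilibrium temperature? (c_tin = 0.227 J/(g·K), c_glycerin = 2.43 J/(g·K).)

Conservation of energy gives ΣQ = 0:
615·0.227·(T − 191) + 596·2.43·(T − 24.5) = 0
139.61(T − 191) + 1448.3(T − 24.5) = 0
(139.61 + 1448.3) T = 139.61·191 + 1448.3·24.5
T ≈ 39.14 °C

T_f ≈ 39.1 °C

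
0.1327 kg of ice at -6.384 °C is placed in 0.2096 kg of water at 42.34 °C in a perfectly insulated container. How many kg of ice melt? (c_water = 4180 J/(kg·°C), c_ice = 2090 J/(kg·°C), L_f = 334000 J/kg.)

m_melted ≈ 0.106 kg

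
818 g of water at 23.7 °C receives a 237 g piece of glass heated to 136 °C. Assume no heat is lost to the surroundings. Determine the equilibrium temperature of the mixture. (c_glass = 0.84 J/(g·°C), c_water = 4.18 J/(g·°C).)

T_f = Σ m_i c_i T_i / Σ m_i c_i:
T_f = (199.08×136 + 3419.2×23.7) / (199.08 + 3419.2)
    = 108111 / 3618.3 ≈ 29.88 °C

T_f ≈ 29.9 °C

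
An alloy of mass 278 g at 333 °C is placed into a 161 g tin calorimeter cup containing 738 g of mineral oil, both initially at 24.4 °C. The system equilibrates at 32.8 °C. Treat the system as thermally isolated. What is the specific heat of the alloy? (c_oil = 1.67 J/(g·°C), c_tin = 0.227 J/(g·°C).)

c ≈ 0.128 J/(g·°C)

Conservation of energy gives ΣQ = 0:
278×c×(32.8 − 333) + 738×1.67×(32.8 − 24.4) + 161×0.227×(32.8 − 24.4) = 0
-83456 c = -10660
c = -10660/-83456 ≈ 0.1277 J/(g·°C)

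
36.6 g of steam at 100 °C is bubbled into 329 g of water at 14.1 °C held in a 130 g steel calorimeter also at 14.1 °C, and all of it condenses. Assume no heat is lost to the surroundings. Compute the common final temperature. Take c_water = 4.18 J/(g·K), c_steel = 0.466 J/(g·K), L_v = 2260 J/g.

Net heat exchanged in the isolated system is zero:
latent heat released on condensation: 36.6×2260 = 82716; condensed water 100 °C→T: 152.99(T − 100); original water: 1375.2(T − 14.1); cup: 60.58(T − 14.1)
1588.8 T = 82716 + 15299 + 20245 = 118260
T ≈ 74.43 °C, under the boiling point, so the assumption holds.

T_f ≈ 74.4 °C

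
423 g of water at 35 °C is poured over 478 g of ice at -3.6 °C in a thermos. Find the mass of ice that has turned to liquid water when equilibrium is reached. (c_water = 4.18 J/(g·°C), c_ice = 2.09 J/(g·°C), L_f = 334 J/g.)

m_melted ≈ 175 g

Heat available from the water dropping to 0 °C: 423·4.18·35 = 61885 J.
Warming the ice to 0 °C takes 478·2.09·3.6 = 3596.5 J, leaving 58288 J for melting.
Melting all 478 g of ice would need 478·334 = 159652 J.
That's not enough to melt it all — equilibrium is at 0 °C with ice remaining.
Mass melted = 58288/334 ≈ 174.5 g.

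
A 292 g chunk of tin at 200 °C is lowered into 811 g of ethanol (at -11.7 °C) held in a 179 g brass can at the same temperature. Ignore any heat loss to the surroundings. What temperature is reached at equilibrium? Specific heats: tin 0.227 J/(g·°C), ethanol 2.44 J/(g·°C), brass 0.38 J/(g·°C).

Conservation of energy gives ΣQ = 0:
292·0.227·(T − 200) + 811·2.44·(T − (-11.7)) + 179·0.38·(T − (-11.7)) = 0
(66.28 + 1978.8 + 68.02) T = 66.28·200 + 1978.8·(-11.7) + 68.02·(-11.7)
T = -10691 / 2113.1 = -5.06 °C

T_f ≈ -5.1 °C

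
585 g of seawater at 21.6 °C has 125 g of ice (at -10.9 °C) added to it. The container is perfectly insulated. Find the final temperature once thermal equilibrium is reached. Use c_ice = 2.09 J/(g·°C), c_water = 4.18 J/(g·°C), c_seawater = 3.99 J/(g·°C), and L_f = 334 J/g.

T_f ≈ 2.0 °C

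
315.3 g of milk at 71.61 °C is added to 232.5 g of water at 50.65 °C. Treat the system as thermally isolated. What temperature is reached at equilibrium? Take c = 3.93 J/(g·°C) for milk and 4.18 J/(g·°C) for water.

T_f ≈ 62.4 °C

Net heat exchanged in the isolated system is zero:
315.3*3.93*(T − 71.61) + 232.5*4.18*(T − 50.65) = 0
1239.1(T − 71.61) + 971.85(T − 50.65) = 0
(1239.1 + 971.85) T = 1239.1*71.61 + 971.85*50.65
T = 137958 / 2211 = 62.4 °C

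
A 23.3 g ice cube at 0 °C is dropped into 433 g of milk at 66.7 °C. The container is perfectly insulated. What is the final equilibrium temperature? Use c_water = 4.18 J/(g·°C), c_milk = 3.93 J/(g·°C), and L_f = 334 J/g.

Net heat exchanged in the isolated system is zero:
latent heat to melt: 23.3·334 = 7782.2
  warm the meltwater: 97.39 T
  milk cools: 433·3.93·(T − 66.7) = 1701.7(T − 66.7)
1799.1 T = 113503 − 7782.2 = 105721
T ≈ 58.76 °C (positive, so assuming full melt was valid).

T_f ≈ 58.8 °C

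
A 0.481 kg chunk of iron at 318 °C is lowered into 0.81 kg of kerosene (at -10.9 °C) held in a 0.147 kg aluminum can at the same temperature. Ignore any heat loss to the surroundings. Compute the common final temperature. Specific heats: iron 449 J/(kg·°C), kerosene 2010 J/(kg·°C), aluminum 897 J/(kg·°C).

T_f ≈ 25.0 °C

T_f = Σ m_i c_i T_i / Σ m_i c_i:
T_f = (215.97*318 + 1628.1*(-10.9) + 131.86*(-10.9)) / (215.97 + 1628.1 + 131.86)
    = 49495 / 1975.9 ≈ 25.05 °C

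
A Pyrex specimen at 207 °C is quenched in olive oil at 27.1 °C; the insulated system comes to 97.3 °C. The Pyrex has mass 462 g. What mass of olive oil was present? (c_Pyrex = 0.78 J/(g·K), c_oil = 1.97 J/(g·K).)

m ≈ 286 g

Heat lost by the Pyrex = heat gained by the oil:
462×0.78×(207 − 97.3) = m×1.97×(97.3 − 27.1)
138.29 m = 39531  ⇒  m ≈ 285.9 g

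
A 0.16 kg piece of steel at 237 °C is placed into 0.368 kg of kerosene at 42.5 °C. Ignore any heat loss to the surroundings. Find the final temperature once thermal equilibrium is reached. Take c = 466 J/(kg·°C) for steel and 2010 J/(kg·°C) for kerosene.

T_f ≈ 60.3 °C

Heat gained plus heat lost sum to zero:
0.16×466×(T − 237) + 0.368×2010×(T − 42.5) = 0
(74.56 + 739.68) T = 74.56×237 + 739.68×42.5
T = 49107/814.24 ≈ 60.31 °C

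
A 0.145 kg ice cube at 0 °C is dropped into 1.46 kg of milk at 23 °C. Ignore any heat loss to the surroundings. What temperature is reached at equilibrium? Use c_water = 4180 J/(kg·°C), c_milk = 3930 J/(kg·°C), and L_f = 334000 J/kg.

T_f ≈ 13.2 °C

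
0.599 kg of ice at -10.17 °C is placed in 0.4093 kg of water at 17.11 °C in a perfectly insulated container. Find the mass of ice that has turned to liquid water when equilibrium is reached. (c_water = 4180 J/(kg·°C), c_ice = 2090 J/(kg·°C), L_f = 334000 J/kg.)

m_melted ≈ 0.0495 kg

Heat available from the water dropping to 0 °C: 0.4093×4180×17.11 = 29273 J.
Of that, 0.599×2090×10.17 = 12732 J goes to bring the ice to 0 °C, leaving 16541 J.
To melt every bit of ice: 0.599×334000 = 200066 J.
That's not enough to melt it all — equilibrium is at 0 °C with ice remaining.
m_melt = 16541 / L_f = 0.04952 kg.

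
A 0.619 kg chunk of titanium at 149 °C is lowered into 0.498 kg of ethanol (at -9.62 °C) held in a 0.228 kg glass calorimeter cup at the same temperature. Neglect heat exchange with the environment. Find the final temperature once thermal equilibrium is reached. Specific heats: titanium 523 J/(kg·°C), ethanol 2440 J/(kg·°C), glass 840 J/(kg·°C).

T_f ≈ 20.1 °C

Let T be the final temperature. ΣQ_i = 0:
0.619·523·(T − 149) + 0.498·2440·(T − (-9.62)) + 0.228·840·(T − (-9.62)) = 0
323.74(T − 149) + 1215.1(T − (-9.62)) + 191.52(T − (-9.62)) = 0
(323.74 + 1215.1 + 191.52) T = 323.74·149 + 1215.1·(-9.62) + 191.52·(-9.62)
T ≈ 20.06 °C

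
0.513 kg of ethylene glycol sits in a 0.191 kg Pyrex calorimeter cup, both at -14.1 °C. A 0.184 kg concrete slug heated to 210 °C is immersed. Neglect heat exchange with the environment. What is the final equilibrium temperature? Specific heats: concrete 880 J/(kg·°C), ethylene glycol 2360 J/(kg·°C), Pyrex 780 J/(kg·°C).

T_f ≈ 9.7 °C

With ΣQ=0 the equilibrium temperature is the m·c-weighted mean:
T_f = (161.92×210 + 1210.7×(-14.1) + 148.98×(-14.1)) / (161.92 + 1210.7 + 148.98)
    = 14832 / 1521.6 ≈ 9.75 °C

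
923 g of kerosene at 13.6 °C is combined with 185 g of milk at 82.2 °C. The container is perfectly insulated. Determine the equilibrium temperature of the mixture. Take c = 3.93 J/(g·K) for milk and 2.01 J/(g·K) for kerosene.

T_f = Σ m_i c_i T_i / Σ m_i c_i:
T_f = (727.05×82.2 + 1855.2×13.6) / (727.05 + 1855.2)
    = 84995 / 2582.3 ≈ 32.91 °C

T_f ≈ 32.9 °C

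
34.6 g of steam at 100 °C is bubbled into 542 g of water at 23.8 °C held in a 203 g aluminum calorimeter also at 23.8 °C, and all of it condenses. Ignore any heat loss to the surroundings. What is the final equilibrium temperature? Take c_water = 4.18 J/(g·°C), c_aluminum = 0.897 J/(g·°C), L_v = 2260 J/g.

T_f ≈ 58.2 °C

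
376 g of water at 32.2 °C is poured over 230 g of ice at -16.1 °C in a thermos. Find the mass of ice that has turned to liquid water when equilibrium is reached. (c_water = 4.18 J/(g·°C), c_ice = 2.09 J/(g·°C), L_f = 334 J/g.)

m_melted ≈ 128 g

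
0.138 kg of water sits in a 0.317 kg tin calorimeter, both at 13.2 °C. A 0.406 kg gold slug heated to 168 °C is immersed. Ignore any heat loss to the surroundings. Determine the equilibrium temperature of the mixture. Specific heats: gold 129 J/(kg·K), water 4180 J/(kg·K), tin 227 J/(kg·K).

T_f ≈ 24.8 °C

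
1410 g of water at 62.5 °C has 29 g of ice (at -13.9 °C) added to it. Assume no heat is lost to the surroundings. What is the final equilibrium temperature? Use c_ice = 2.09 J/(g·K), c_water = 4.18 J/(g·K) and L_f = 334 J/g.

T_f ≈ 59.5 °C

Setting the total heat transfer to zero:
ice -13.9→0 °C: 29·2.09·13.9 = 842.48
  melt ice: 29·334 = 9686
  meltwater 0→T: 29·4.18·T = 121.22 T
  water cools: 1410·4.18·(T − 62.5) = 5893.8(T − 62.5)
6015 T = 368362 − 10528 = 357834
T ≈ 59.49 °C (positive, so assuming full melt was valid).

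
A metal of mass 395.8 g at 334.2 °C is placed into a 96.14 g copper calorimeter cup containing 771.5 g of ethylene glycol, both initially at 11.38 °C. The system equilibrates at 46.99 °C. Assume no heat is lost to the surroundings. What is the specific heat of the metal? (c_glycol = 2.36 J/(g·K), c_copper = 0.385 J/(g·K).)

Setting the total heat transfer to zero:
395.8×c×(46.99 − 334.2) + 771.5×2.36×(46.99 − 11.38) + 96.14×0.385×(46.99 − 11.38) = 0
-113678 c = -66155
c = -66155/-113678 ≈ 0.5819 J/(g·K)

c ≈ 0.582 J/(g·K)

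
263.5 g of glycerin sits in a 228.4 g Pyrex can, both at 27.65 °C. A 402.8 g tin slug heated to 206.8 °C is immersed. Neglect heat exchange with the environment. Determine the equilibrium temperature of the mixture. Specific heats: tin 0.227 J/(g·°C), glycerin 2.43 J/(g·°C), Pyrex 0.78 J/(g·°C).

Net heat exchanged in the isolated system is zero:
402.8·0.227·(T − 206.8) + 263.5·2.43·(T − 27.65) + 228.4·0.78·(T − 27.65) = 0
91.44(T − 206.8) + 640.31(T − 27.65) + 178.15(T − 27.65) = 0
909.89 T = 41539
T ≈ 45.65 °C

T_f ≈ 45.7 °C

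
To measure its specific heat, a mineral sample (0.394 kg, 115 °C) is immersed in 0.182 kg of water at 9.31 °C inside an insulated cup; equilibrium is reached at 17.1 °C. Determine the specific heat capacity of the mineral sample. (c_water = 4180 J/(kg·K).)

c ≈ 154 J/(kg·K)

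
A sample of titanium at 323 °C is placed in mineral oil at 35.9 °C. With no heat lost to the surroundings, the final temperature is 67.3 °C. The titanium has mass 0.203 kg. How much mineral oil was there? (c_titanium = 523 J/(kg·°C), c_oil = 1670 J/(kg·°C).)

Conservation of energy gives ΣQ = 0:
0.203×523×(67.3 − 323) + m×1670×(67.3 − 35.9) = 0
52438 m = 27147
m = 27147/52438 ≈ 0.5177 kg

m ≈ 0.518 kg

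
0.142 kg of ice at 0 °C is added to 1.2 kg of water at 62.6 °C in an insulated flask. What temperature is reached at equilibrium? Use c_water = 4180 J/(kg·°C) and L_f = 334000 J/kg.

Conservation of energy gives ΣQ = 0:
fusion: m_ice L_f = 0.142·334000 = 47428; warm the meltwater: 593.56 T; water cools: 1.2·4180·(T − 62.6) = 5016(T − 62.6)
5609.6 T = 314002 − 47428 = 266574
T ≈ 47.52 °C (positive, so assuming full melt was valid).

T_f ≈ 47.5 °C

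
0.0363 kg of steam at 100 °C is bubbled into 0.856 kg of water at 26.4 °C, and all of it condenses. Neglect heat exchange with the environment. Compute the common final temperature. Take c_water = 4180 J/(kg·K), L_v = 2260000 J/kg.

T_f ≈ 51.4 °C

Net heat exchanged in the isolated system is zero:
latent heat released on condensation: 0.0363·2260000 = 82038
  condensate cools 100→T: 0.0363·4180·(T − 100) = 151.73(T − 100)
  original water: 3578.1(T − 26.4)
3729.8 T = 82038 + 15173 + 94461 = 191673
T ≈ 51.39 °C (< 100 °C, so full condensation is consistent).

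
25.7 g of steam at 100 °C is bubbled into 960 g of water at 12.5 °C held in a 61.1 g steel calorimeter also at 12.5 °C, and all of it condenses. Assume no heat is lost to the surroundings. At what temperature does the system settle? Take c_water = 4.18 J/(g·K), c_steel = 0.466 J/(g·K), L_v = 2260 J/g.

Energy conservation, ΣQ = 0:
condense steam: −25.7·2260 = −58082; condensate cools 100→T: 25.7·4.18·(T − 100) = 107.43(T − 100); water warms: 960·4.18·(T − 12.5) = 4012.8(T − 12.5); steel cup: 61.1·0.466·(T − 12.5) = 28.47(T − 12.5)
4148.7 T = 58082 + 10743 + 50516 = 119341
T ≈ 28.77 °C (< 100 °C, so full condensation is consistent).

T_f ≈ 28.8 °C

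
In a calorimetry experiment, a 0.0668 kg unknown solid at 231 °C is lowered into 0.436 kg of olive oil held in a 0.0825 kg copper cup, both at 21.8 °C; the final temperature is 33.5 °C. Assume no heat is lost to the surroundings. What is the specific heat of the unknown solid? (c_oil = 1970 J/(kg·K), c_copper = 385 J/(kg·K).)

Energy conservation, ΣQ = 0:
0.0668·c·(33.5 − 231) + 0.436·1970·(33.5 − 21.8) + 0.0825·385·(33.5 − 21.8) = 0
-13.19 c = -10421
c = -10421/-13.19 ≈ 789.9 J/(kg·K)

c ≈ 790 J/(kg·K)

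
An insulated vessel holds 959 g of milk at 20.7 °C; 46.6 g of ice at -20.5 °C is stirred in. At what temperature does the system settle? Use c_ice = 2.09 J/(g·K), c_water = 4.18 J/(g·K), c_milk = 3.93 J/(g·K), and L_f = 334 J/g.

T_f ≈ 15.3 °C

Net heat exchanged in the isolated system is zero:
ice -20.5→0 °C: 46.6×2.09×20.5 = 1996.6; latent heat to melt: 46.6×334 = 15564; meltwater 0→T: 46.6×4.18×T = 194.79 T; milk: 3768.9(T − 20.7)
3963.7 T = 78016 − 17561 = 60455
T ≈ 15.25 °C — above 0 °C, consistent with complete melting.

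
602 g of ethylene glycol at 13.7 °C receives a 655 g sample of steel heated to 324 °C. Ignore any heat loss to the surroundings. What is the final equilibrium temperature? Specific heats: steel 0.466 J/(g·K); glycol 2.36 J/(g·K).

T_f ≈ 68.6 °C

Taking heat into each body as positive, Σ m c ΔT = 0:
655×0.466×(T − 324) + 602×2.36×(T − 13.7) = 0
(305.23 + 1420.7) T = 305.23×324 + 1420.7×13.7
T = 118358/1726 ≈ 68.58 °C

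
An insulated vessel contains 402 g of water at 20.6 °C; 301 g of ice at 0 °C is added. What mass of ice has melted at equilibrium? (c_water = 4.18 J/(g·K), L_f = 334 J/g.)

Cooling the water to 0 °C releases 402×4.18×20.6 = 34615 J.
Fully melting the ice requires m_ice L_f = 301×334 = 100534 J.
34615 J < 100534 J, so only part of the ice melts and the system sits at 0 °C.
Mass melted = 34615/334 ≈ 103.6 g.

m_melted ≈ 104 g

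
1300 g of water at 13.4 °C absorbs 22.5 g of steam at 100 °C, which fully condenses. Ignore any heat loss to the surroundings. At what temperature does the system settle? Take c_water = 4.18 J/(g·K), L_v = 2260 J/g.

T_f ≈ 24.1 °C

Let T be the final temperature. ΣQ_i = 0:
latent heat released on condensation: 22.5·2260 = 50850
  condensate cools 100→T: 22.5·4.18·(T − 100) = 94.05(T − 100)
  water warms: 1300·4.18·(T − 13.4) = 5434(T − 13.4)
5528.1 T = 50850 + 9405 + 72816 = 133071
T ≈ 24.07 °C, under the boiling point, so the assumption holds.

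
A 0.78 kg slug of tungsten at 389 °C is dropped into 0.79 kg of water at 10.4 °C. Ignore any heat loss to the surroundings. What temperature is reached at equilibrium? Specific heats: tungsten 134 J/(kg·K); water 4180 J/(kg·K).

T_f is the heat-capacity-weighted average of the initial temperatures:
T_f = (104.52×389 + 3302.2×10.4) / (104.52 + 3302.2)
    = 75001 / 3406.7 ≈ 22.02 °C

T_f ≈ 22.0 °C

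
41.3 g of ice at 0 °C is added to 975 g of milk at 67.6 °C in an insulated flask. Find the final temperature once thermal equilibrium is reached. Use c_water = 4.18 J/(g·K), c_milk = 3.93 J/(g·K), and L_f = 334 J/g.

T_f ≈ 61.2 °C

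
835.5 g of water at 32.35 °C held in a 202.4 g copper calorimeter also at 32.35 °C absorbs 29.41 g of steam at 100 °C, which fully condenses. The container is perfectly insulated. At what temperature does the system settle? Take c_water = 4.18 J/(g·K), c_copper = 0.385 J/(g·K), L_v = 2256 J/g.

T_f ≈ 52.6 °C

Taking heat into each body as positive, Σ m c ΔT = 0:
condense steam: −29.41·2256 = −66349; condensed water 100 °C→T: 122.93(T − 100); original water: 3492.4(T − 32.35); copper cup: 202.4·0.385·(T − 32.35) = 77.92(T − 32.35)
3693.2 T = 66349 + 12293 + 115500 = 194142
T ≈ 52.57 °C (< 100 °C, so full condensation is consistent).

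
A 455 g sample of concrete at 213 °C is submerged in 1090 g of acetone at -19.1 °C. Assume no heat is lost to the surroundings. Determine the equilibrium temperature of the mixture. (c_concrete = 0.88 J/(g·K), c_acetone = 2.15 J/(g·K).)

T_f ≈ 14.8 °C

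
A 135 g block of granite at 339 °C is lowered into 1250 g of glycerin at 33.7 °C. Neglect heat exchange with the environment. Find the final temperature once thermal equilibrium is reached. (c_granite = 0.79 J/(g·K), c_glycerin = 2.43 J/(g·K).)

T_f ≈ 44.1 °C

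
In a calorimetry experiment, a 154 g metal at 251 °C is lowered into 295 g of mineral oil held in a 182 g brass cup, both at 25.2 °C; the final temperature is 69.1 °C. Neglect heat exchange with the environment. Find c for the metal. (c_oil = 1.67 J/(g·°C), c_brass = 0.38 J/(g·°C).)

c ≈ 0.88 J/(g·°C)

Let T be the final temperature. ΣQ_i = 0:
154×c×(69.1 − 251) + 295×1.67×(69.1 − 25.2) + 182×0.38×(69.1 − 25.2) = 0
-28013 c = -24663
c = -24663/-28013 ≈ 0.8804 J/(g·°C)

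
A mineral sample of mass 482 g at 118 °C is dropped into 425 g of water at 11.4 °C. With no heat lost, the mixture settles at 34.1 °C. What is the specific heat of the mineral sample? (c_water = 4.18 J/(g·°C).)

c ≈ 0.997 J/(g·°C)

m_s c (T_s − T_f) = m_water c_water (T_f − T_0):
482·c·(118 − 34.1) = 425·4.18·(34.1 − 11.4)
40440 c = 40327  ⇒  c ≈ 0.9972 J/(g·°C)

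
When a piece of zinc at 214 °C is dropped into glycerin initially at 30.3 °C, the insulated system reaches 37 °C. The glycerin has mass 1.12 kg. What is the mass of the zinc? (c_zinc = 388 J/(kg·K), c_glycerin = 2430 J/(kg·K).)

m ≈ 0.266 kg

|Q_zinc| = |Q_glycerin|:
m×388×(214 − 37) = 1.12×2430×(37 − 30.3)
68676 m = 18235  ⇒  m ≈ 0.2655 kg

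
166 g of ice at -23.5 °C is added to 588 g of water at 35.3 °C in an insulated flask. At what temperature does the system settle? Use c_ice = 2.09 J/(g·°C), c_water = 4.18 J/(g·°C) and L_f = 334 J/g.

T_f ≈ 7.3 °C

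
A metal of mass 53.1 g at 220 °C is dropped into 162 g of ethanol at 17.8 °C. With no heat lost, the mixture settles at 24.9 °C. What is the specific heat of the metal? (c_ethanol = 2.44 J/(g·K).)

c ≈ 0.271 J/(g·K)

Energy conservation, ΣQ = 0:
53.1·c·(24.9 − 220) + 162·2.44·(24.9 − 17.8) = 0
-10360 c = -2806.5
c = -2806.5/-10360 ≈ 0.2709 J/(g·K)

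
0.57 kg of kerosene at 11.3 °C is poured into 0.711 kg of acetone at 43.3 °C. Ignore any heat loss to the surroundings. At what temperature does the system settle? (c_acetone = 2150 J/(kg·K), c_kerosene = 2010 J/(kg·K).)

T_f ≈ 29.6 °C

Let T be the final temperature. ΣQ_i = 0:
0.711·2150·(T − 43.3) + 0.57·2010·(T − 11.3) = 0
(1528.6 + 1145.7) T = 1528.6·43.3 + 1145.7·11.3
T = 79137/2674.3 ≈ 29.59 °C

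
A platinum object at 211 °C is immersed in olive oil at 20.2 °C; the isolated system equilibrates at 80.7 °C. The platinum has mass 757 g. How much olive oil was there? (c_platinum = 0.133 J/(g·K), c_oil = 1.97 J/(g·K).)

m ≈ 110 g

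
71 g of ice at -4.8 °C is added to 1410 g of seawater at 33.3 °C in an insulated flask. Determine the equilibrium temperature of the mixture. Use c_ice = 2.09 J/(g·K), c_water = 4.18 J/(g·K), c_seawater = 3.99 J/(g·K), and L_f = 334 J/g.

T_f ≈ 27.5 °C

Energy conservation, ΣQ = 0:
ice -4.8→0 °C: 71·2.09·4.8 = 712.27; fusion: m_ice L_f = 71·334 = 23714; meltwater 0→T: 71·4.18·T = 296.78 T; seawater: 5625.9(T − 33.3)
5922.7 T = 187342 − 24426 = 162916
T ≈ 27.51 °C. Since T > 0 °C, the all-ice-melts assumption holds.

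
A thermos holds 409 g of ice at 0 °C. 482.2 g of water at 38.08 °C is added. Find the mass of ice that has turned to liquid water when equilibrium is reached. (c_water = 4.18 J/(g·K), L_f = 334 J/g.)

Heat available from the water dropping to 0 °C: 482.2·4.18·38.08 = 76754 J.
Melting all 409 g of ice would need 409·334 = 136606 J.
76754 J < 136606 J, so only part of the ice melts and the system sits at 0 °C.
m_melt = 76754 / L_f = 229.8 g.

m_melted ≈ 230 g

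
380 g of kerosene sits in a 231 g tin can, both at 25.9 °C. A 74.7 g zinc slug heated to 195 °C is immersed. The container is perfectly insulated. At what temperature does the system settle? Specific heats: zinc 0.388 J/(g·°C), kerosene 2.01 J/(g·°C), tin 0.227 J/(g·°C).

T_f ≈ 31.7 °C

Conservation of energy gives ΣQ = 0:
74.7*0.388*(T − 195) + 380*2.01*(T − 25.9) + 231*0.227*(T − 25.9) = 0
28.98(T − 195) + 763.8(T − 25.9) + 52.44(T − 25.9) = 0
(28.98 + 763.8 + 52.44) T = 28.98*195 + 763.8*25.9 + 52.44*25.9
T = 26792 / 845.22 = 31.7 °C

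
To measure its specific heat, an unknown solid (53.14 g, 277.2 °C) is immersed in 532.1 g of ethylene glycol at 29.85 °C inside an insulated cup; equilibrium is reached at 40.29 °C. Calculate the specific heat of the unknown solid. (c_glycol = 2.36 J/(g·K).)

c ≈ 1.04 J/(g·K)

m_s c (T_s − T_f) = m_glycol c_glycol (T_f − T_0):
53.14·c·(277.2 − 40.29) = 532.1·2.36·(40.29 − 29.85)
12589 c = 13110  ⇒  c ≈ 1.041 J/(g·K)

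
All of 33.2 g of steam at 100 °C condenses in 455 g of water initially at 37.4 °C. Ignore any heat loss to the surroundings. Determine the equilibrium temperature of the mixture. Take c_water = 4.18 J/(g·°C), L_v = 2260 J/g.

Conservation of energy gives ΣQ = 0:
condense steam: −33.2×2260 = −75032
  condensate cools 100→T: 33.2×4.18×(T − 100) = 138.78(T − 100)
  original water: 1901.9(T − 37.4)
2040.7 T = 75032 + 13878 + 71131 = 160041
T ≈ 78.43 °C (< 100 °C, so full condensation is consistent).

T_f ≈ 78.4 °C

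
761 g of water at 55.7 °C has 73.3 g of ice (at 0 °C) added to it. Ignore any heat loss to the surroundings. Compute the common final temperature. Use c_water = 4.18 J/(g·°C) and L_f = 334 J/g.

Sum of m c ΔT and latent-heat terms is zero:
latent heat to melt: 73.3×334 = 24482; warm the meltwater: 306.39 T; water cools: 761×4.18×(T − 55.7) = 3181(T − 55.7)
3487.4 T = 177181 − 24482 = 152698
T ≈ 43.79 °C. Since T > 0 °C, the all-ice-melts assumption holds.

T_f ≈ 43.8 °C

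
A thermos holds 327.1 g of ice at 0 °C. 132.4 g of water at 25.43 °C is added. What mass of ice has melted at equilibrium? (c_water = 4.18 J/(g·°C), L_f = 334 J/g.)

m_melted ≈ 42.1 g

Heat available from the water dropping to 0 °C: 132.4×4.18×25.43 = 14074 J.
To melt every bit of ice: 327.1×334 = 109251 J.
That's not enough to melt it all — equilibrium is at 0 °C with ice remaining.
Mass melted = 14074/334 ≈ 42.14 g.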